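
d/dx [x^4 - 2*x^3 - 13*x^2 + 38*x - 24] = 4*x^3 - 6*x^2 - 26*x + 38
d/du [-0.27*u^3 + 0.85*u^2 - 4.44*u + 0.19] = -0.81*u^2 + 1.7*u - 4.44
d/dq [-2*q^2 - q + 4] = -4*q - 1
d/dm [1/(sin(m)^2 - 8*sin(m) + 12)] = 2*(4 - sin(m))*cos(m)/(sin(m)^2 - 8*sin(m) + 12)^2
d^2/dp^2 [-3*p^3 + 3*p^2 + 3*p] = 6 - 18*p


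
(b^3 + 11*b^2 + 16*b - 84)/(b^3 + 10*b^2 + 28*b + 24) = (b^2 + 5*b - 14)/(b^2 + 4*b + 4)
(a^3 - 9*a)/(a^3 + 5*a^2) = (a^2 - 9)/(a*(a + 5))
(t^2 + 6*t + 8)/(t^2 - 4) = (t + 4)/(t - 2)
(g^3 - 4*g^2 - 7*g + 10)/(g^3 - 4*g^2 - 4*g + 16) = (g^2 - 6*g + 5)/(g^2 - 6*g + 8)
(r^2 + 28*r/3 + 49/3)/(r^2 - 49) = (r + 7/3)/(r - 7)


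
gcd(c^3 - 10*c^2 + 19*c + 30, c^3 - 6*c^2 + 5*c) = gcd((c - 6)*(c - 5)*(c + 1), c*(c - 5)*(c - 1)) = c - 5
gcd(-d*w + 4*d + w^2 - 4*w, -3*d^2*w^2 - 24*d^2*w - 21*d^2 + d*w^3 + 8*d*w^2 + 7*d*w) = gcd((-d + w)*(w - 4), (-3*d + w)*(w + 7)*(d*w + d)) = 1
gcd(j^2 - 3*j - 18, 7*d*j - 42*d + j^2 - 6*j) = j - 6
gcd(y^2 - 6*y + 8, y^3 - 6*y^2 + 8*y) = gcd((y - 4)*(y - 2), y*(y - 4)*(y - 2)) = y^2 - 6*y + 8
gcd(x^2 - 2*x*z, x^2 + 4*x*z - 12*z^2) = x - 2*z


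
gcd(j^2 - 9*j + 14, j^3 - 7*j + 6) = j - 2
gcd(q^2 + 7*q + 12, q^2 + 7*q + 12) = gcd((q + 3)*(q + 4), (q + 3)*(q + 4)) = q^2 + 7*q + 12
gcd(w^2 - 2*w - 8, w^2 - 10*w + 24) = w - 4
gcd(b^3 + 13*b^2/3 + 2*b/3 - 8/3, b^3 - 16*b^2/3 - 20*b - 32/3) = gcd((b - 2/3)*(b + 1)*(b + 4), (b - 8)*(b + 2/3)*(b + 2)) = 1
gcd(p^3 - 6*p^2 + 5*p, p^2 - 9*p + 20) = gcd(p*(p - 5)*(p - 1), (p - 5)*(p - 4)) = p - 5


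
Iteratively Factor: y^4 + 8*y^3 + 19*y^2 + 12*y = (y + 4)*(y^3 + 4*y^2 + 3*y) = y*(y + 4)*(y^2 + 4*y + 3) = y*(y + 3)*(y + 4)*(y + 1)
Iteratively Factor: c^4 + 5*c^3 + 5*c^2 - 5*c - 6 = (c - 1)*(c^3 + 6*c^2 + 11*c + 6) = (c - 1)*(c + 2)*(c^2 + 4*c + 3) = (c - 1)*(c + 1)*(c + 2)*(c + 3)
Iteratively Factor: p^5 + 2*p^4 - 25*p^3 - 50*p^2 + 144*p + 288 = (p - 3)*(p^4 + 5*p^3 - 10*p^2 - 80*p - 96) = (p - 3)*(p + 2)*(p^3 + 3*p^2 - 16*p - 48) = (p - 3)*(p + 2)*(p + 3)*(p^2 - 16) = (p - 3)*(p + 2)*(p + 3)*(p + 4)*(p - 4)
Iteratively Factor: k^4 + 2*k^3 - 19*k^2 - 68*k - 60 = (k + 3)*(k^3 - k^2 - 16*k - 20) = (k + 2)*(k + 3)*(k^2 - 3*k - 10) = (k + 2)^2*(k + 3)*(k - 5)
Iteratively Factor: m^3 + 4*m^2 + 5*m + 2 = (m + 1)*(m^2 + 3*m + 2) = (m + 1)*(m + 2)*(m + 1)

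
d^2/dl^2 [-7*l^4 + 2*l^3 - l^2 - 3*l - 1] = -84*l^2 + 12*l - 2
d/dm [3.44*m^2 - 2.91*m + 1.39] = 6.88*m - 2.91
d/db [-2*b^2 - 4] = -4*b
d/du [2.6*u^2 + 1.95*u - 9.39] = 5.2*u + 1.95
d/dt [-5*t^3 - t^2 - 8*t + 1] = -15*t^2 - 2*t - 8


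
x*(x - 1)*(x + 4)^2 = x^4 + 7*x^3 + 8*x^2 - 16*x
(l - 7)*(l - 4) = l^2 - 11*l + 28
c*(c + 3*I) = c^2 + 3*I*c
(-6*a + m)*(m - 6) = -6*a*m + 36*a + m^2 - 6*m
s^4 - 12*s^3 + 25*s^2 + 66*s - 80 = (s - 8)*(s - 5)*(s - 1)*(s + 2)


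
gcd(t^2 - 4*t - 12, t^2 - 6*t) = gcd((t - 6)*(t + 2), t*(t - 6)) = t - 6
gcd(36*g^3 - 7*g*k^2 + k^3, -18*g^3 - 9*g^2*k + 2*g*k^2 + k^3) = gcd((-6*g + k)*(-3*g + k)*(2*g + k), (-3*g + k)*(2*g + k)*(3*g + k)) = 6*g^2 + g*k - k^2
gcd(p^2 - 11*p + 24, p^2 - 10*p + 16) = p - 8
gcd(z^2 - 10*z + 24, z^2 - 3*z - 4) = z - 4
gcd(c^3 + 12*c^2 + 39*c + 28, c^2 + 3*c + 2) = c + 1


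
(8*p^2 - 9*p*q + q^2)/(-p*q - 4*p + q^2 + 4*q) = (-8*p + q)/(q + 4)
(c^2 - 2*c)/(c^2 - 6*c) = (c - 2)/(c - 6)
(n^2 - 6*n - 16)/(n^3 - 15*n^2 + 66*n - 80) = (n + 2)/(n^2 - 7*n + 10)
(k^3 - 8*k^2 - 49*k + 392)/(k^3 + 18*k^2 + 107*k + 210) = (k^2 - 15*k + 56)/(k^2 + 11*k + 30)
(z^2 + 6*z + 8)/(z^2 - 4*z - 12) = (z + 4)/(z - 6)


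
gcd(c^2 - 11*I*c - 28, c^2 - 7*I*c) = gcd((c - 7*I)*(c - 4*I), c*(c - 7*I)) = c - 7*I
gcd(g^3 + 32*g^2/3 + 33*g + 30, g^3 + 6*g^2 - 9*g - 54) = g^2 + 9*g + 18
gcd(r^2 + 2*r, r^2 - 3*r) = r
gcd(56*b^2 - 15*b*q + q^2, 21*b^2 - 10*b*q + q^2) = -7*b + q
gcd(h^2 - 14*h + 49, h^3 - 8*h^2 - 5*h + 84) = h - 7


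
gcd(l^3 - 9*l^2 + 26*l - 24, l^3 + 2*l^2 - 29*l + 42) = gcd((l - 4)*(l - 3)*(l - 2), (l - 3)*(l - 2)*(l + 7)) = l^2 - 5*l + 6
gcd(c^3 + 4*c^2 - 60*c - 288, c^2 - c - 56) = c - 8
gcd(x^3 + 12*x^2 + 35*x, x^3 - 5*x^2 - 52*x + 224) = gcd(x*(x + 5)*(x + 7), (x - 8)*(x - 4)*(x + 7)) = x + 7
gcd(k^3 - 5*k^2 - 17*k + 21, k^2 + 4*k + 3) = k + 3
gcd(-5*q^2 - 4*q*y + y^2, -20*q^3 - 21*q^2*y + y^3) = -5*q^2 - 4*q*y + y^2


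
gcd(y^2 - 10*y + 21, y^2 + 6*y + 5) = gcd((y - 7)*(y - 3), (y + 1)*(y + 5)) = 1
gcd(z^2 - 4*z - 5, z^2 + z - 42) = 1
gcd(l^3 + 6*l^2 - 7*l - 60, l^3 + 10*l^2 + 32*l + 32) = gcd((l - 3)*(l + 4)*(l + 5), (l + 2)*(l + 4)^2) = l + 4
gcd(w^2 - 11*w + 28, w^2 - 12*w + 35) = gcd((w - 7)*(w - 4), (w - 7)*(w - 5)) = w - 7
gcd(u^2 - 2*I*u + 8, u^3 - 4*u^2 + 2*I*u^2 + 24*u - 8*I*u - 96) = u - 4*I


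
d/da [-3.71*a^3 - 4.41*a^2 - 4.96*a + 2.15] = -11.13*a^2 - 8.82*a - 4.96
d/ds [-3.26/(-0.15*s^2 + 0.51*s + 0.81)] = (1.6626 - 0.978*s)/(-0.15*s^2 + 0.51*s + 0.81)^2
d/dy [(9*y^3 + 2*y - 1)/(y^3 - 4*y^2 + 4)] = (-y*(3*y - 8)*(9*y^3 + 2*y - 1) + (27*y^2 + 2)*(y^3 - 4*y^2 + 4))/(y^3 - 4*y^2 + 4)^2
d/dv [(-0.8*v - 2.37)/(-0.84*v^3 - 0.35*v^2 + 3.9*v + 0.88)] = (-1.344*v^3 - 6.2524*v^2 - 1.659*v + 8.539)/(0.7056*v^6 + 0.588*v^5 - 6.4295*v^4 - 4.2084*v^3 + 14.594*v^2 + 6.864*v + 0.7744)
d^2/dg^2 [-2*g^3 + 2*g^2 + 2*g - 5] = 4 - 12*g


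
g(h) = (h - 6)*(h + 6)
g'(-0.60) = -1.20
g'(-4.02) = -8.04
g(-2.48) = -29.85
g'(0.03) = 0.06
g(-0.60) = -35.64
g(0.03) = -36.00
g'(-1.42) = -2.84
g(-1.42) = -33.98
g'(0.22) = 0.44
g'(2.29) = 4.58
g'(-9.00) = -18.00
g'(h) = 2*h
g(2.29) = -30.76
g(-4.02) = -19.84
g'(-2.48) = -4.96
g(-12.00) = 108.00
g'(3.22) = 6.44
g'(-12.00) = -24.00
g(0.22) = -35.95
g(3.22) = -25.63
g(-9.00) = 45.00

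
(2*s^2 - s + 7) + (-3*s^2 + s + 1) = 8 - s^2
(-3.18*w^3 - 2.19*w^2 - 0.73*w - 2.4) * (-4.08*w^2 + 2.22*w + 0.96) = 12.9744*w^5 + 1.8756*w^4 - 4.9362*w^3 + 6.069*w^2 - 6.0288*w - 2.304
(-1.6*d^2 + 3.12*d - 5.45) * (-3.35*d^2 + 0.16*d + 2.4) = 5.36*d^4 - 10.708*d^3 + 14.9167*d^2 + 6.616*d - 13.08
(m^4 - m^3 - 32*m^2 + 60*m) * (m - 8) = m^5 - 9*m^4 - 24*m^3 + 316*m^2 - 480*m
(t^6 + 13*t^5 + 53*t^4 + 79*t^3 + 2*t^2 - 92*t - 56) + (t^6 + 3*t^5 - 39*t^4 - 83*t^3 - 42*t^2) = 2*t^6 + 16*t^5 + 14*t^4 - 4*t^3 - 40*t^2 - 92*t - 56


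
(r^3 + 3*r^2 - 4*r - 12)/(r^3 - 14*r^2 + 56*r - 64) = (r^2 + 5*r + 6)/(r^2 - 12*r + 32)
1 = 1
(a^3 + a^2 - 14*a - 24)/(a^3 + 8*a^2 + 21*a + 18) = (a - 4)/(a + 3)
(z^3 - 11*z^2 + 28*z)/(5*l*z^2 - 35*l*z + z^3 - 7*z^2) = (z - 4)/(5*l + z)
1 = 1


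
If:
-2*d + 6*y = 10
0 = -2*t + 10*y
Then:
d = 3*y - 5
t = 5*y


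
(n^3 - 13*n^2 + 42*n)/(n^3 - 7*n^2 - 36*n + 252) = n/(n + 6)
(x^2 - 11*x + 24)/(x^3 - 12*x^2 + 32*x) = (x - 3)/(x*(x - 4))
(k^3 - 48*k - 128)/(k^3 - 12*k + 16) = (k^3 - 48*k - 128)/(k^3 - 12*k + 16)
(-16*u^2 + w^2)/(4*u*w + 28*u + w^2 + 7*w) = (-4*u + w)/(w + 7)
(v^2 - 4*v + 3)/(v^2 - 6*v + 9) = (v - 1)/(v - 3)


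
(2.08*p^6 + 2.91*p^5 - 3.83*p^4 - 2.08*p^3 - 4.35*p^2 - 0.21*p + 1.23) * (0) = 0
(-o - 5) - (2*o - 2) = -3*o - 3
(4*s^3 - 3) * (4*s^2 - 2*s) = 16*s^5 - 8*s^4 - 12*s^2 + 6*s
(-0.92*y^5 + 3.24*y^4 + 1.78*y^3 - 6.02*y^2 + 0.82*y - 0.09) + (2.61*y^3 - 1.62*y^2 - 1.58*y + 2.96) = -0.92*y^5 + 3.24*y^4 + 4.39*y^3 - 7.64*y^2 - 0.76*y + 2.87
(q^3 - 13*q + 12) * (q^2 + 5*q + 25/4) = q^5 + 5*q^4 - 27*q^3/4 - 53*q^2 - 85*q/4 + 75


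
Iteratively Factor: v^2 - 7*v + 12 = (v - 3)*(v - 4)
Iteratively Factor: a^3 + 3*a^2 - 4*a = (a - 1)*(a^2 + 4*a) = a*(a - 1)*(a + 4)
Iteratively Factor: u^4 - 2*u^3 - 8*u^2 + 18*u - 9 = (u - 1)*(u^3 - u^2 - 9*u + 9) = (u - 1)^2*(u^2 - 9) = (u - 3)*(u - 1)^2*(u + 3)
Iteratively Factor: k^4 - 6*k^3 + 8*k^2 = (k - 2)*(k^3 - 4*k^2) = k*(k - 2)*(k^2 - 4*k) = k*(k - 4)*(k - 2)*(k)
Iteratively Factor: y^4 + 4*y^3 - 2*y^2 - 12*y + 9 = (y + 3)*(y^3 + y^2 - 5*y + 3) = (y - 1)*(y + 3)*(y^2 + 2*y - 3) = (y - 1)^2*(y + 3)*(y + 3)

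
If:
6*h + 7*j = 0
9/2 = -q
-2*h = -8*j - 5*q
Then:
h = -315/124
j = 135/62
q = -9/2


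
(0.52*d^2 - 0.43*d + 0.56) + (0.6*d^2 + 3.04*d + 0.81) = 1.12*d^2 + 2.61*d + 1.37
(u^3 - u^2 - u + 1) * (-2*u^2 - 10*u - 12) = -2*u^5 - 8*u^4 + 20*u^2 + 2*u - 12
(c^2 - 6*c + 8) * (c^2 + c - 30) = c^4 - 5*c^3 - 28*c^2 + 188*c - 240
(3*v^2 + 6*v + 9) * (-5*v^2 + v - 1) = -15*v^4 - 27*v^3 - 42*v^2 + 3*v - 9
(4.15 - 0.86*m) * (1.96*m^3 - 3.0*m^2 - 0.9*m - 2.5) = -1.6856*m^4 + 10.714*m^3 - 11.676*m^2 - 1.585*m - 10.375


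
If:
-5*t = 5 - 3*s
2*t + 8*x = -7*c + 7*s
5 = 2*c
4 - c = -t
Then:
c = 5/2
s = -5/6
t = -3/2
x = -61/24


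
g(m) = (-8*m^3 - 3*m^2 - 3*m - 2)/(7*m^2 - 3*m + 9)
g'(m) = (3 - 14*m)*(-8*m^3 - 3*m^2 - 3*m - 2)/(7*m^2 - 3*m + 9)^2 + (-24*m^2 - 6*m - 3)/(7*m^2 - 3*m + 9) = (-56*m^4 + 48*m^3 - 186*m^2 - 26*m - 33)/(49*m^4 - 42*m^3 + 135*m^2 - 54*m + 81)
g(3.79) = -5.01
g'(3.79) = -1.22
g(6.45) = -8.16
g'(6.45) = -1.17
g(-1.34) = 0.62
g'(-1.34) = -0.96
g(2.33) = -3.16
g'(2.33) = -1.34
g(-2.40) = 1.74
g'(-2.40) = -1.12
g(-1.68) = 0.96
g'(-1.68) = -1.04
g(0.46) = -0.53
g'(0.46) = -0.99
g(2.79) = -3.76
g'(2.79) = -1.29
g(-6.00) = 5.86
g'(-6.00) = -1.15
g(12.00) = -14.57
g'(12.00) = -1.15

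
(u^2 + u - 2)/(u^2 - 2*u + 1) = (u + 2)/(u - 1)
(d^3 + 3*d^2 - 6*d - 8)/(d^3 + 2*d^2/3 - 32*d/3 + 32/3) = 3*(d + 1)/(3*d - 4)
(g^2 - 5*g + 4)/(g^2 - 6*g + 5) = (g - 4)/(g - 5)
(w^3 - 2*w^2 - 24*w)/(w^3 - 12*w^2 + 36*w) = (w + 4)/(w - 6)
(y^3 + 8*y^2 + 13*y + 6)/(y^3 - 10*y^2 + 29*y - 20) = (y^3 + 8*y^2 + 13*y + 6)/(y^3 - 10*y^2 + 29*y - 20)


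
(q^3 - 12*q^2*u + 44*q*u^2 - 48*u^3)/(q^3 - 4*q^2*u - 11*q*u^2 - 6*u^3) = (q^2 - 6*q*u + 8*u^2)/(q^2 + 2*q*u + u^2)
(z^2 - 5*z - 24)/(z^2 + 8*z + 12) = (z^2 - 5*z - 24)/(z^2 + 8*z + 12)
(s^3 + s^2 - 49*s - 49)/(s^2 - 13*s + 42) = (s^2 + 8*s + 7)/(s - 6)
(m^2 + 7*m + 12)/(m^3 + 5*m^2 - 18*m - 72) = (m + 4)/(m^2 + 2*m - 24)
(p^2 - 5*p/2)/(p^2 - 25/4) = 2*p/(2*p + 5)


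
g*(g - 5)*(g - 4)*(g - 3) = g^4 - 12*g^3 + 47*g^2 - 60*g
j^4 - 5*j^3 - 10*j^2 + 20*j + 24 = (j - 6)*(j - 2)*(j + 1)*(j + 2)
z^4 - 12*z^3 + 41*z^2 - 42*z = z*(z - 7)*(z - 3)*(z - 2)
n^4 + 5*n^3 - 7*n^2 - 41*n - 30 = (n - 3)*(n + 1)*(n + 2)*(n + 5)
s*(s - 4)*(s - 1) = s^3 - 5*s^2 + 4*s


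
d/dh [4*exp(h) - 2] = 4*exp(h)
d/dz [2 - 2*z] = -2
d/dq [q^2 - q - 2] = 2*q - 1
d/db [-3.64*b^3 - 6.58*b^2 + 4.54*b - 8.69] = -10.92*b^2 - 13.16*b + 4.54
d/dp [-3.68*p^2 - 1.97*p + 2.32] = -7.36*p - 1.97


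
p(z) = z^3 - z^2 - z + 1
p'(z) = 3*z^2 - 2*z - 1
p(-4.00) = -75.00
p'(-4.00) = 55.00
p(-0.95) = 0.19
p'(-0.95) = 3.61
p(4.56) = 70.47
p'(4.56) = 52.26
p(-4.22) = -87.74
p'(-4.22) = 60.87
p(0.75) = 0.11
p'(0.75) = -0.81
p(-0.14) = 1.12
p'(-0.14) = -0.66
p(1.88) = 2.23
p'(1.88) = 5.84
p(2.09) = 3.67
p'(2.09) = 7.92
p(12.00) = 1573.00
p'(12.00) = 407.00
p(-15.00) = -3584.00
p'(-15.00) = 704.00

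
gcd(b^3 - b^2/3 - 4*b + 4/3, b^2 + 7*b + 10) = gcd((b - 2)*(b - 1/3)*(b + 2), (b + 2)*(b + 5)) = b + 2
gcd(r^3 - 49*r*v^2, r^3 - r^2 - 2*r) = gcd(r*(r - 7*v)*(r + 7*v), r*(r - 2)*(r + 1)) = r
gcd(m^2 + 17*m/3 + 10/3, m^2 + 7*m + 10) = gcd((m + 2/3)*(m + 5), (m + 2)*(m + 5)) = m + 5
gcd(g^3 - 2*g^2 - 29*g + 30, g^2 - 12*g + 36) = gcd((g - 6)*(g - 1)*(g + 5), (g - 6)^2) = g - 6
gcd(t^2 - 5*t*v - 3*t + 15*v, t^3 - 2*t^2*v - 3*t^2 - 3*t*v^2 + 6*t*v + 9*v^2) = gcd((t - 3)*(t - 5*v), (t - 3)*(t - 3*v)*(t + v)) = t - 3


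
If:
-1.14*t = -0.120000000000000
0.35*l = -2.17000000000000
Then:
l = -6.20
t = 0.11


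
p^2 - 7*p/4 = p*(p - 7/4)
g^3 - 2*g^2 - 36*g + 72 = (g - 6)*(g - 2)*(g + 6)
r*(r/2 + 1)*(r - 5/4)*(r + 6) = r^4/2 + 27*r^3/8 + r^2 - 15*r/2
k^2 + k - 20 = (k - 4)*(k + 5)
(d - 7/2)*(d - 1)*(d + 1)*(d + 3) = d^4 - d^3/2 - 23*d^2/2 + d/2 + 21/2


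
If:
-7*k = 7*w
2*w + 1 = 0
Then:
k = 1/2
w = -1/2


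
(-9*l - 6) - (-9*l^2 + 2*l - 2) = 9*l^2 - 11*l - 4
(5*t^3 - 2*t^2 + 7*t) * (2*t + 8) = 10*t^4 + 36*t^3 - 2*t^2 + 56*t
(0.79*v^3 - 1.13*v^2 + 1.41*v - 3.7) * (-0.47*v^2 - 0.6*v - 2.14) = -0.3713*v^5 + 0.0570999999999999*v^4 - 1.6753*v^3 + 3.3112*v^2 - 0.7974*v + 7.918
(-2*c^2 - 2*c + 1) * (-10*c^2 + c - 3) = 20*c^4 + 18*c^3 - 6*c^2 + 7*c - 3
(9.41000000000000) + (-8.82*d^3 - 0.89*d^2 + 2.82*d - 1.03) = -8.82*d^3 - 0.89*d^2 + 2.82*d + 8.38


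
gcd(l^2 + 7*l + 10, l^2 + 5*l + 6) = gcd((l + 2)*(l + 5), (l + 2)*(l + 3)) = l + 2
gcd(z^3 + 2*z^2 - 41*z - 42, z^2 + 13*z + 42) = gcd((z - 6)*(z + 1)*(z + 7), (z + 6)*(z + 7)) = z + 7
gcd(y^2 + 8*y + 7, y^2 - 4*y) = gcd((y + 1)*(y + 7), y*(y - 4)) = 1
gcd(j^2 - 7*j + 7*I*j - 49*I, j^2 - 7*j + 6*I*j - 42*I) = j - 7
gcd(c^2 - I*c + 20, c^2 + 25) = c - 5*I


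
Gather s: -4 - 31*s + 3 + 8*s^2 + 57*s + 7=8*s^2 + 26*s + 6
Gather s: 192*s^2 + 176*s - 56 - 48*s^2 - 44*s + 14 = 144*s^2 + 132*s - 42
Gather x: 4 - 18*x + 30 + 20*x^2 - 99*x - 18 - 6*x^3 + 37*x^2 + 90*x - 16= -6*x^3 + 57*x^2 - 27*x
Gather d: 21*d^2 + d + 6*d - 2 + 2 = 21*d^2 + 7*d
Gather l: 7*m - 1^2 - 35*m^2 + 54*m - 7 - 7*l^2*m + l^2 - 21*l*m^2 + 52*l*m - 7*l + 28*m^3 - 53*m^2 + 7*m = l^2*(1 - 7*m) + l*(-21*m^2 + 52*m - 7) + 28*m^3 - 88*m^2 + 68*m - 8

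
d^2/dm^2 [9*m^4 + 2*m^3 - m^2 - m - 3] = 108*m^2 + 12*m - 2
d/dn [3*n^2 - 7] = 6*n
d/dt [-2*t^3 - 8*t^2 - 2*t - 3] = -6*t^2 - 16*t - 2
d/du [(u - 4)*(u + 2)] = 2*u - 2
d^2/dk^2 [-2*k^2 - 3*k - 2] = -4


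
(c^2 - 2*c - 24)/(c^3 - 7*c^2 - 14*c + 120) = 1/(c - 5)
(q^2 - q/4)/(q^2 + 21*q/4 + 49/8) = 2*q*(4*q - 1)/(8*q^2 + 42*q + 49)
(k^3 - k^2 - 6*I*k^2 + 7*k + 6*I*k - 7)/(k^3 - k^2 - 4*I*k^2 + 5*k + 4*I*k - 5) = (k - 7*I)/(k - 5*I)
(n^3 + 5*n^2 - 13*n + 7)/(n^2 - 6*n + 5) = (n^2 + 6*n - 7)/(n - 5)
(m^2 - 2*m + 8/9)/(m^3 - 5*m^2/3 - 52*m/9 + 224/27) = 3*(3*m - 2)/(9*m^2 - 3*m - 56)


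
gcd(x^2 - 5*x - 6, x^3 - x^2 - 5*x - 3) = x + 1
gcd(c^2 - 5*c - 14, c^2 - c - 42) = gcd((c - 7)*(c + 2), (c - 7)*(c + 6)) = c - 7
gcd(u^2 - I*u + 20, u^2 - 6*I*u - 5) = u - 5*I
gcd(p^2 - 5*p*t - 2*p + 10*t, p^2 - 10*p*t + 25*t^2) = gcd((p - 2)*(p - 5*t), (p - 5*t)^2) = p - 5*t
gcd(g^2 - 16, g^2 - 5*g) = 1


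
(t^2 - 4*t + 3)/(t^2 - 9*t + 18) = (t - 1)/(t - 6)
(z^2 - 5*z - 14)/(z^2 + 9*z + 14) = (z - 7)/(z + 7)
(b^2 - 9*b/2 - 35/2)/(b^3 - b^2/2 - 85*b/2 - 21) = (2*b + 5)/(2*b^2 + 13*b + 6)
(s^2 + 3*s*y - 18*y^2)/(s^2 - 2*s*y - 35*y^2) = (-s^2 - 3*s*y + 18*y^2)/(-s^2 + 2*s*y + 35*y^2)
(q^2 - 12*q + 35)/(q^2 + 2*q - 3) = (q^2 - 12*q + 35)/(q^2 + 2*q - 3)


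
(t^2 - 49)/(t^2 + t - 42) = (t - 7)/(t - 6)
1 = 1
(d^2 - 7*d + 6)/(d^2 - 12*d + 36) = (d - 1)/(d - 6)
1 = 1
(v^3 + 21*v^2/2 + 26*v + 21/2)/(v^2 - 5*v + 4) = (2*v^3 + 21*v^2 + 52*v + 21)/(2*(v^2 - 5*v + 4))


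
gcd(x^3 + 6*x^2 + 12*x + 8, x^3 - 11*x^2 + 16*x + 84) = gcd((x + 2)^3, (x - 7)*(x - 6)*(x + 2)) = x + 2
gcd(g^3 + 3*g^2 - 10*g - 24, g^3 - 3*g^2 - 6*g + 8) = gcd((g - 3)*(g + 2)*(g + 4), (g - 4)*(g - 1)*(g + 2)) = g + 2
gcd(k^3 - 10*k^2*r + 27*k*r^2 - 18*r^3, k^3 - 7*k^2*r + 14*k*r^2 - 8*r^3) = -k + r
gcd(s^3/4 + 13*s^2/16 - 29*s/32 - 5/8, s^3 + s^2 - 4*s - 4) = 1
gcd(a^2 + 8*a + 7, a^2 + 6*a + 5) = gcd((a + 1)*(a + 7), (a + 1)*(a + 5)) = a + 1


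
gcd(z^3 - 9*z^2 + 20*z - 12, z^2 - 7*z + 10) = z - 2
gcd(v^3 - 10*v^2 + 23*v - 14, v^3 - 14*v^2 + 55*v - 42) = v^2 - 8*v + 7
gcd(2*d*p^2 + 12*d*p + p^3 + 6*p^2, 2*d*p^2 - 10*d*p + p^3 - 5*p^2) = 2*d*p + p^2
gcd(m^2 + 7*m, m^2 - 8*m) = m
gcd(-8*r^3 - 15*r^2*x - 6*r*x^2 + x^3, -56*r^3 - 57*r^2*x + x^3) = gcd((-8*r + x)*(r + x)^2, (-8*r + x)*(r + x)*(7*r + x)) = -8*r^2 - 7*r*x + x^2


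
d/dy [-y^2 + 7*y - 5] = 7 - 2*y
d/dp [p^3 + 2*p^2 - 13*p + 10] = 3*p^2 + 4*p - 13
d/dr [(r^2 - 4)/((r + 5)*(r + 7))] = 6*(2*r^2 + 13*r + 8)/(r^4 + 24*r^3 + 214*r^2 + 840*r + 1225)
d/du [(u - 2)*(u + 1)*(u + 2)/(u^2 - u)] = (u^4 - 2*u^3 + 3*u^2 + 8*u - 4)/(u^2*(u^2 - 2*u + 1))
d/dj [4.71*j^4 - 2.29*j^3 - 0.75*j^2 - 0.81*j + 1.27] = 18.84*j^3 - 6.87*j^2 - 1.5*j - 0.81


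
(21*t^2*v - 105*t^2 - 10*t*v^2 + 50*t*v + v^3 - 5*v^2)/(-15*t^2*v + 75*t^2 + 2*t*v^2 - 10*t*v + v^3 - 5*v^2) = (-7*t + v)/(5*t + v)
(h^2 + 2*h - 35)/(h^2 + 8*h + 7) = (h - 5)/(h + 1)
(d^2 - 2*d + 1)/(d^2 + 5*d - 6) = (d - 1)/(d + 6)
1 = 1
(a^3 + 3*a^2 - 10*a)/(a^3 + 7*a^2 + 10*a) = (a - 2)/(a + 2)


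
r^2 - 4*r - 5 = (r - 5)*(r + 1)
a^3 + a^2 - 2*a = a*(a - 1)*(a + 2)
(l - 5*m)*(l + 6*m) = l^2 + l*m - 30*m^2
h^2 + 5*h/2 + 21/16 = (h + 3/4)*(h + 7/4)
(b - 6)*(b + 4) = b^2 - 2*b - 24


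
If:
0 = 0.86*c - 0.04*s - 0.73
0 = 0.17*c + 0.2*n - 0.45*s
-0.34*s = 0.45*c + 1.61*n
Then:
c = 0.86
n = -0.28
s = 0.20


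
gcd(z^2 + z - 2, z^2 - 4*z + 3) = z - 1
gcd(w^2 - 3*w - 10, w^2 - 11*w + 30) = w - 5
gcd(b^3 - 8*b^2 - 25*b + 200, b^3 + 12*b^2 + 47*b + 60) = b + 5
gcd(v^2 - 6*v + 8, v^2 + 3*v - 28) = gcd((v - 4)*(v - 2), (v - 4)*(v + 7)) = v - 4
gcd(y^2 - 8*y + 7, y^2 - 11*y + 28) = y - 7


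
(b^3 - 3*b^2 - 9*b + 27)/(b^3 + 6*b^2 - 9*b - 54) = (b - 3)/(b + 6)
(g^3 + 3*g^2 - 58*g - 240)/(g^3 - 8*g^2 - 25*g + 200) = (g + 6)/(g - 5)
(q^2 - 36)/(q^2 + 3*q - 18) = (q - 6)/(q - 3)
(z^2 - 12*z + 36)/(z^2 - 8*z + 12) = (z - 6)/(z - 2)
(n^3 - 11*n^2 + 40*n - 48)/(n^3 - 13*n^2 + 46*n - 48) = (n^2 - 8*n + 16)/(n^2 - 10*n + 16)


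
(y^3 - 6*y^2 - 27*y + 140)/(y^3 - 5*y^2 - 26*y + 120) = (y - 7)/(y - 6)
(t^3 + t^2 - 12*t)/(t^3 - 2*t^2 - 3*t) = (t + 4)/(t + 1)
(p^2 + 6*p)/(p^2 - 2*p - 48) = p/(p - 8)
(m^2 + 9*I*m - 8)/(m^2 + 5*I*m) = (m^2 + 9*I*m - 8)/(m*(m + 5*I))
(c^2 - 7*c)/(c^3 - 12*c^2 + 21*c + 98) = c/(c^2 - 5*c - 14)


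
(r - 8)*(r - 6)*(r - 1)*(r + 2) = r^4 - 13*r^3 + 32*r^2 + 76*r - 96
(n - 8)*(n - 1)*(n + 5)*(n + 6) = n^4 + 2*n^3 - 61*n^2 - 182*n + 240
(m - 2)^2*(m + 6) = m^3 + 2*m^2 - 20*m + 24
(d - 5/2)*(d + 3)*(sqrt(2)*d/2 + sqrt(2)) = sqrt(2)*d^3/2 + 5*sqrt(2)*d^2/4 - 13*sqrt(2)*d/4 - 15*sqrt(2)/2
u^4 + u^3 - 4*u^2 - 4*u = u*(u - 2)*(u + 1)*(u + 2)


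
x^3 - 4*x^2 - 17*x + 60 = (x - 5)*(x - 3)*(x + 4)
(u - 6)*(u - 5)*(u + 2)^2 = u^4 - 7*u^3 - 10*u^2 + 76*u + 120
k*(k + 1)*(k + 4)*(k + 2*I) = k^4 + 5*k^3 + 2*I*k^3 + 4*k^2 + 10*I*k^2 + 8*I*k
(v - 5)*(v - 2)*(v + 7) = v^3 - 39*v + 70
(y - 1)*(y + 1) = y^2 - 1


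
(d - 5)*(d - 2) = d^2 - 7*d + 10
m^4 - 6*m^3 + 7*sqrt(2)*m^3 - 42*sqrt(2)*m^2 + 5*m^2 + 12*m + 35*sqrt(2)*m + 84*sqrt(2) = (m - 4)*(m - 3)*(m + 1)*(m + 7*sqrt(2))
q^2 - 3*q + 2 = (q - 2)*(q - 1)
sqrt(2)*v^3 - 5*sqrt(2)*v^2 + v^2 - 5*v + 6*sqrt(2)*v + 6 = (v - 3)*(v - 2)*(sqrt(2)*v + 1)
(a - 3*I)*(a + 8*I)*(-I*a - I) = -I*a^3 + 5*a^2 - I*a^2 + 5*a - 24*I*a - 24*I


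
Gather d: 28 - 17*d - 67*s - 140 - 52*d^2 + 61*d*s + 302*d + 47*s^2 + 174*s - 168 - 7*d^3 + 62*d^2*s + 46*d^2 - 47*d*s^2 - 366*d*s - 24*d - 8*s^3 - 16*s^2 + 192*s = -7*d^3 + d^2*(62*s - 6) + d*(-47*s^2 - 305*s + 261) - 8*s^3 + 31*s^2 + 299*s - 280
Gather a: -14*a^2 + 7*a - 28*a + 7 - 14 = -14*a^2 - 21*a - 7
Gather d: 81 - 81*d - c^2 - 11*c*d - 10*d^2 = -c^2 - 10*d^2 + d*(-11*c - 81) + 81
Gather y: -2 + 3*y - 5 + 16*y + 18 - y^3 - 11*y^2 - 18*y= -y^3 - 11*y^2 + y + 11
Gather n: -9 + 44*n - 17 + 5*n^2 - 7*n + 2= 5*n^2 + 37*n - 24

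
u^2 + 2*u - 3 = (u - 1)*(u + 3)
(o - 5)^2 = o^2 - 10*o + 25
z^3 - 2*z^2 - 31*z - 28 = (z - 7)*(z + 1)*(z + 4)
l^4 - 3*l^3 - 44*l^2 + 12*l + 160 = (l - 8)*(l - 2)*(l + 2)*(l + 5)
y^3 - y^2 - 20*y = y*(y - 5)*(y + 4)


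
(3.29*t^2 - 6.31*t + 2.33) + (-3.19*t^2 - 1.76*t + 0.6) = 0.1*t^2 - 8.07*t + 2.93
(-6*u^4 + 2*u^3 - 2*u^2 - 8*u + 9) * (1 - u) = 6*u^5 - 8*u^4 + 4*u^3 + 6*u^2 - 17*u + 9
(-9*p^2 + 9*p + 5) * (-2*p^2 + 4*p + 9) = 18*p^4 - 54*p^3 - 55*p^2 + 101*p + 45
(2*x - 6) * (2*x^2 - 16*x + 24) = 4*x^3 - 44*x^2 + 144*x - 144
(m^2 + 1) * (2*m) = 2*m^3 + 2*m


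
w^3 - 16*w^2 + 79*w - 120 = (w - 8)*(w - 5)*(w - 3)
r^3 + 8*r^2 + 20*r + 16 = (r + 2)^2*(r + 4)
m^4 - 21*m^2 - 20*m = m*(m - 5)*(m + 1)*(m + 4)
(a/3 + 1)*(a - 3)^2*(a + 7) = a^4/3 + 4*a^3/3 - 10*a^2 - 12*a + 63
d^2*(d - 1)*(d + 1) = d^4 - d^2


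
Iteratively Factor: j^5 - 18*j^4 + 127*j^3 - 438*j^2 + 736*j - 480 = (j - 3)*(j^4 - 15*j^3 + 82*j^2 - 192*j + 160) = (j - 3)*(j - 2)*(j^3 - 13*j^2 + 56*j - 80) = (j - 4)*(j - 3)*(j - 2)*(j^2 - 9*j + 20) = (j - 5)*(j - 4)*(j - 3)*(j - 2)*(j - 4)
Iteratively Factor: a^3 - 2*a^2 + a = (a)*(a^2 - 2*a + 1) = a*(a - 1)*(a - 1)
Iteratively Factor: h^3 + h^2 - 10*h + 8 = (h + 4)*(h^2 - 3*h + 2) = (h - 1)*(h + 4)*(h - 2)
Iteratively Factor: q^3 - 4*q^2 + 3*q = (q)*(q^2 - 4*q + 3) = q*(q - 1)*(q - 3)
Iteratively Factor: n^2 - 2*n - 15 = (n + 3)*(n - 5)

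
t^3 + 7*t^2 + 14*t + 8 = (t + 1)*(t + 2)*(t + 4)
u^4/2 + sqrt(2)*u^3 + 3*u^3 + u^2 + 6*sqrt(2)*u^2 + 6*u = u*(u/2 + sqrt(2)/2)*(u + 6)*(u + sqrt(2))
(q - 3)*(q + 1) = q^2 - 2*q - 3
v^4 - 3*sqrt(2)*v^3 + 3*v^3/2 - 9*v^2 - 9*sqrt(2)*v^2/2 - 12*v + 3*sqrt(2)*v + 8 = (v - 1/2)*(v + 2)*(v - 4*sqrt(2))*(v + sqrt(2))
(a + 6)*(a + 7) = a^2 + 13*a + 42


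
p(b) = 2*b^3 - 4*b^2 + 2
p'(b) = 6*b^2 - 8*b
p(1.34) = -0.37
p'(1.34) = 0.05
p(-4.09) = -201.75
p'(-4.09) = 133.09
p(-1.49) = -13.50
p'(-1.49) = 25.24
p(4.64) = 115.68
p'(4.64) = 92.06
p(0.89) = 0.24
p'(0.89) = -2.37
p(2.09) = 2.79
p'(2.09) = 9.49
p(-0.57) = 0.33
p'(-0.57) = 6.51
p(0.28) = 1.73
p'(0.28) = -1.77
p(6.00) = 290.00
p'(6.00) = 168.00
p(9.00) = 1136.00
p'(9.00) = 414.00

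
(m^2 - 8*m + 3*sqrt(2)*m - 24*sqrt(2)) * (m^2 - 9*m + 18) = m^4 - 17*m^3 + 3*sqrt(2)*m^3 - 51*sqrt(2)*m^2 + 90*m^2 - 144*m + 270*sqrt(2)*m - 432*sqrt(2)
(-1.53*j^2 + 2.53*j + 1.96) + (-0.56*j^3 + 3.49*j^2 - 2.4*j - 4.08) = -0.56*j^3 + 1.96*j^2 + 0.13*j - 2.12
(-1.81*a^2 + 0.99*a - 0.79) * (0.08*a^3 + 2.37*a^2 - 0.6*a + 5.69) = -0.1448*a^5 - 4.2105*a^4 + 3.3691*a^3 - 12.7652*a^2 + 6.1071*a - 4.4951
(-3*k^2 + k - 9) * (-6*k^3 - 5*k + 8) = 18*k^5 - 6*k^4 + 69*k^3 - 29*k^2 + 53*k - 72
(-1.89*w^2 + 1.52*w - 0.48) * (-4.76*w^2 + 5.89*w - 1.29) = 8.9964*w^4 - 18.3673*w^3 + 13.6757*w^2 - 4.788*w + 0.6192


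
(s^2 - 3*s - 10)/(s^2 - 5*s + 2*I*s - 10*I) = (s + 2)/(s + 2*I)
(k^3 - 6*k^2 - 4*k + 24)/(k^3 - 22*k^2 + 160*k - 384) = (k^2 - 4)/(k^2 - 16*k + 64)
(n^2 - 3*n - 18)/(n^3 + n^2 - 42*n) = (n + 3)/(n*(n + 7))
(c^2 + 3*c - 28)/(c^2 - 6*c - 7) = (-c^2 - 3*c + 28)/(-c^2 + 6*c + 7)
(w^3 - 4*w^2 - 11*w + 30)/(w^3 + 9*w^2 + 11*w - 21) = (w^2 - 7*w + 10)/(w^2 + 6*w - 7)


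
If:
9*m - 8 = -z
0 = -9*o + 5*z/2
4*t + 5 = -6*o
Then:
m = 8/9 - z/9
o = 5*z/18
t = -5*z/12 - 5/4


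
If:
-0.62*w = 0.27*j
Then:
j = -2.2962962962963*w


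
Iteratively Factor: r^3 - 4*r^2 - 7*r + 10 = (r - 5)*(r^2 + r - 2) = (r - 5)*(r + 2)*(r - 1)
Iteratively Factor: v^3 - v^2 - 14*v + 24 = (v - 3)*(v^2 + 2*v - 8) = (v - 3)*(v + 4)*(v - 2)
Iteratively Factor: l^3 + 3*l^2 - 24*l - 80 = (l - 5)*(l^2 + 8*l + 16) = (l - 5)*(l + 4)*(l + 4)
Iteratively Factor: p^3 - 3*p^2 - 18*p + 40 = (p - 2)*(p^2 - p - 20) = (p - 5)*(p - 2)*(p + 4)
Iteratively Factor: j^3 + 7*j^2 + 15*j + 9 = (j + 1)*(j^2 + 6*j + 9) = (j + 1)*(j + 3)*(j + 3)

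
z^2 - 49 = (z - 7)*(z + 7)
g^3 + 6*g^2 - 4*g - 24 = (g - 2)*(g + 2)*(g + 6)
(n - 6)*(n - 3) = n^2 - 9*n + 18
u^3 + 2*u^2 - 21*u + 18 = (u - 3)*(u - 1)*(u + 6)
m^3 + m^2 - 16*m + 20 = (m - 2)^2*(m + 5)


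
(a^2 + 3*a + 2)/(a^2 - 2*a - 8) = (a + 1)/(a - 4)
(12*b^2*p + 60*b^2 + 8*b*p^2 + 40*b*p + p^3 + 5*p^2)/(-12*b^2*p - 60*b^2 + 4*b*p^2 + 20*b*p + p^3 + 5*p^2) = (2*b + p)/(-2*b + p)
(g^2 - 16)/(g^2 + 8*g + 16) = (g - 4)/(g + 4)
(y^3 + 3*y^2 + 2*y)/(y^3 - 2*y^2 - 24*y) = (y^2 + 3*y + 2)/(y^2 - 2*y - 24)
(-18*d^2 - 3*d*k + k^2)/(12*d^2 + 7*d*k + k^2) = (-6*d + k)/(4*d + k)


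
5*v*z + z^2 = z*(5*v + z)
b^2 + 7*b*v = b*(b + 7*v)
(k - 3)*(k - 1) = k^2 - 4*k + 3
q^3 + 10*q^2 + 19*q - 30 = (q - 1)*(q + 5)*(q + 6)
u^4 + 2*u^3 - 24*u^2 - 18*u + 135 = (u - 3)^2*(u + 3)*(u + 5)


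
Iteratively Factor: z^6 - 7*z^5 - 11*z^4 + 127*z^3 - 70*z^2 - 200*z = (z)*(z^5 - 7*z^4 - 11*z^3 + 127*z^2 - 70*z - 200) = z*(z - 2)*(z^4 - 5*z^3 - 21*z^2 + 85*z + 100) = z*(z - 5)*(z - 2)*(z^3 - 21*z - 20) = z*(z - 5)^2*(z - 2)*(z^2 + 5*z + 4) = z*(z - 5)^2*(z - 2)*(z + 4)*(z + 1)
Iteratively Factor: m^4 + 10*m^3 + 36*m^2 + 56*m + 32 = (m + 2)*(m^3 + 8*m^2 + 20*m + 16) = (m + 2)^2*(m^2 + 6*m + 8) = (m + 2)^2*(m + 4)*(m + 2)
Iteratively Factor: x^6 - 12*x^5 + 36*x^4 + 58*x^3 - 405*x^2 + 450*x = (x - 5)*(x^5 - 7*x^4 + x^3 + 63*x^2 - 90*x) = (x - 5)*(x - 2)*(x^4 - 5*x^3 - 9*x^2 + 45*x) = (x - 5)^2*(x - 2)*(x^3 - 9*x) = (x - 5)^2*(x - 3)*(x - 2)*(x^2 + 3*x) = (x - 5)^2*(x - 3)*(x - 2)*(x + 3)*(x)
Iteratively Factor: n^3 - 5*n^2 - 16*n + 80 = (n + 4)*(n^2 - 9*n + 20) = (n - 5)*(n + 4)*(n - 4)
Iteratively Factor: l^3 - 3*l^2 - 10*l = (l)*(l^2 - 3*l - 10) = l*(l + 2)*(l - 5)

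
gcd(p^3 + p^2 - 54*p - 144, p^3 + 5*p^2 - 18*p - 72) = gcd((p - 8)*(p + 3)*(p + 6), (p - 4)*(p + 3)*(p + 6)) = p^2 + 9*p + 18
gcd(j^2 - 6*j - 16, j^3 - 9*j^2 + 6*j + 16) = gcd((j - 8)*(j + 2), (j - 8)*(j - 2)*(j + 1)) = j - 8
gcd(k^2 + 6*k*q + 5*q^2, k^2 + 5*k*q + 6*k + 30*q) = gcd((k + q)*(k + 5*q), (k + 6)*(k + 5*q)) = k + 5*q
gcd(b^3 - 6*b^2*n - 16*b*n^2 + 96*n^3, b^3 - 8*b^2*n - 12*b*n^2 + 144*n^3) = b^2 - 2*b*n - 24*n^2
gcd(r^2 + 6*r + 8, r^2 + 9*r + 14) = r + 2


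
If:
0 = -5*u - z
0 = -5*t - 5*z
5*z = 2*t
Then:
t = 0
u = 0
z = 0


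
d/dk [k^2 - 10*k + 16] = 2*k - 10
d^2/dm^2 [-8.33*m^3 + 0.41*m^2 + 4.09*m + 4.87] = 0.82 - 49.98*m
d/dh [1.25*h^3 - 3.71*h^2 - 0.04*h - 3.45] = 3.75*h^2 - 7.42*h - 0.04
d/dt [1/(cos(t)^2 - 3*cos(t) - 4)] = (2*cos(t) - 3)*sin(t)/(sin(t)^2 + 3*cos(t) + 3)^2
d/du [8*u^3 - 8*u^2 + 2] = 8*u*(3*u - 2)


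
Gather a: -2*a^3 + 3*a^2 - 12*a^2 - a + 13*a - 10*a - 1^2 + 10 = -2*a^3 - 9*a^2 + 2*a + 9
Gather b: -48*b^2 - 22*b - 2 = -48*b^2 - 22*b - 2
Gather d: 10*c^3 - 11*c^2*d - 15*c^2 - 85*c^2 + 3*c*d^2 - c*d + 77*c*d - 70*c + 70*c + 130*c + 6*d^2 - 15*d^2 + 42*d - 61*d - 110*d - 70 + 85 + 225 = 10*c^3 - 100*c^2 + 130*c + d^2*(3*c - 9) + d*(-11*c^2 + 76*c - 129) + 240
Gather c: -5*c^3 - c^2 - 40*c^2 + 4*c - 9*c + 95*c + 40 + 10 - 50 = -5*c^3 - 41*c^2 + 90*c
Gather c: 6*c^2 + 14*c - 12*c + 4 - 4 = 6*c^2 + 2*c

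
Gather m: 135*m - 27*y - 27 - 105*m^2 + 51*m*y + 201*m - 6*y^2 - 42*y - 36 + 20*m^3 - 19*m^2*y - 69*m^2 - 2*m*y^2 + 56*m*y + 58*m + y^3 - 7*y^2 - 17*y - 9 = 20*m^3 + m^2*(-19*y - 174) + m*(-2*y^2 + 107*y + 394) + y^3 - 13*y^2 - 86*y - 72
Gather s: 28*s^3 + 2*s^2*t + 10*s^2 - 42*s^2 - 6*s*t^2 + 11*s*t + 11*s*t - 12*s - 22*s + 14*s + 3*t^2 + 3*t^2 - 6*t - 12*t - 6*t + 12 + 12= 28*s^3 + s^2*(2*t - 32) + s*(-6*t^2 + 22*t - 20) + 6*t^2 - 24*t + 24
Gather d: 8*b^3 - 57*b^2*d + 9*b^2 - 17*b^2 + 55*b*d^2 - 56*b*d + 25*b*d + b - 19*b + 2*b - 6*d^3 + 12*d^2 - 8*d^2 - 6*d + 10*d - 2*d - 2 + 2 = 8*b^3 - 8*b^2 - 16*b - 6*d^3 + d^2*(55*b + 4) + d*(-57*b^2 - 31*b + 2)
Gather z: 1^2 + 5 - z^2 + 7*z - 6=-z^2 + 7*z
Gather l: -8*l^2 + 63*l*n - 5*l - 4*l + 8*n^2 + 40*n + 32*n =-8*l^2 + l*(63*n - 9) + 8*n^2 + 72*n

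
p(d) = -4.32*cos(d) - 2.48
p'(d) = 4.32*sin(d)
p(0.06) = -6.79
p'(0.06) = 0.26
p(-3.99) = 0.38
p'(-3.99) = 3.24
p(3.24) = 1.82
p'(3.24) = -0.42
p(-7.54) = -3.81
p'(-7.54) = -4.11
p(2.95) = 1.76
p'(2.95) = 0.82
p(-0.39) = -6.48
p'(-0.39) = -1.64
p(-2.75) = 1.51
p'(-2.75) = -1.65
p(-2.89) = 1.70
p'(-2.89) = -1.08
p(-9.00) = 1.46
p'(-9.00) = -1.78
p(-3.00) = 1.80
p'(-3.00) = -0.61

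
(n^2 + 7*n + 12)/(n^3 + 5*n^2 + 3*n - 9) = (n + 4)/(n^2 + 2*n - 3)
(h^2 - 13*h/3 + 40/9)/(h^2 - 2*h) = (9*h^2 - 39*h + 40)/(9*h*(h - 2))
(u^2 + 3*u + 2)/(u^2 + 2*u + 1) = (u + 2)/(u + 1)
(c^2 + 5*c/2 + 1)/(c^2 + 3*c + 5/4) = 2*(c + 2)/(2*c + 5)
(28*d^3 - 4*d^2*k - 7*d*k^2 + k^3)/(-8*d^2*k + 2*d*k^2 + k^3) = (-14*d^2 - 5*d*k + k^2)/(k*(4*d + k))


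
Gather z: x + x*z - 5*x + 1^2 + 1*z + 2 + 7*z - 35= -4*x + z*(x + 8) - 32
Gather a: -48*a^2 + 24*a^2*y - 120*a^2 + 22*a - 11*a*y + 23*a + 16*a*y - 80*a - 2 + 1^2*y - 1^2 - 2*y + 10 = a^2*(24*y - 168) + a*(5*y - 35) - y + 7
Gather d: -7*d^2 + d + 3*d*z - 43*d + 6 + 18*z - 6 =-7*d^2 + d*(3*z - 42) + 18*z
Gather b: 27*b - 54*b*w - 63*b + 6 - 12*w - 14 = b*(-54*w - 36) - 12*w - 8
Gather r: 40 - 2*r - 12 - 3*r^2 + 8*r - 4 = -3*r^2 + 6*r + 24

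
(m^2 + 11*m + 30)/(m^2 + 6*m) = (m + 5)/m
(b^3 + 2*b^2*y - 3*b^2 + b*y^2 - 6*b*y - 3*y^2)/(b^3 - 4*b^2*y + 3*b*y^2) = (b^3 + 2*b^2*y - 3*b^2 + b*y^2 - 6*b*y - 3*y^2)/(b*(b^2 - 4*b*y + 3*y^2))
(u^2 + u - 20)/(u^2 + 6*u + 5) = (u - 4)/(u + 1)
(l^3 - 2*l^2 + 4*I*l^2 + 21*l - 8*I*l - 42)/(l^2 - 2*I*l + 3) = (l^2 + l*(-2 + 7*I) - 14*I)/(l + I)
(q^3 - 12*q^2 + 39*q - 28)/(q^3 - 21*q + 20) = (q - 7)/(q + 5)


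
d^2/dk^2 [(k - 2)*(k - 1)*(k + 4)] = 6*k + 2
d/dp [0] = 0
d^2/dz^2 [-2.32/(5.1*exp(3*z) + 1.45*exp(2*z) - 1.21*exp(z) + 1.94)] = (-2.32*(15.3*exp(2*z) + 2.9*exp(z) - 1.21)*(30.6*exp(2*z) + 5.8*exp(z) - 2.42)*exp(z) + (106.488*exp(2*z) + 13.456*exp(z) - 2.8072)*(5.1*exp(3*z) + 1.45*exp(2*z) - 1.21*exp(z) + 1.94))*exp(z)/(5.1*exp(3*z) + 1.45*exp(2*z) - 1.21*exp(z) + 1.94)^3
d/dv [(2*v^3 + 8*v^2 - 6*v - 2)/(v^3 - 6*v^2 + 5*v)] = 2*(-10*v^4 + 16*v^3 + 5*v^2 - 12*v + 5)/(v^2*(v^4 - 12*v^3 + 46*v^2 - 60*v + 25))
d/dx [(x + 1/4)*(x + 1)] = 2*x + 5/4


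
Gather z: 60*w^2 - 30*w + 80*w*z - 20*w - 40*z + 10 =60*w^2 - 50*w + z*(80*w - 40) + 10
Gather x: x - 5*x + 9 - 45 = -4*x - 36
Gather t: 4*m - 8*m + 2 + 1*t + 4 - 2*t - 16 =-4*m - t - 10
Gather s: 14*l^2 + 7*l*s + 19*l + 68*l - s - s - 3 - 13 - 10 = 14*l^2 + 87*l + s*(7*l - 2) - 26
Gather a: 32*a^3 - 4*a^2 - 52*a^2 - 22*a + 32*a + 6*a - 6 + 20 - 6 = 32*a^3 - 56*a^2 + 16*a + 8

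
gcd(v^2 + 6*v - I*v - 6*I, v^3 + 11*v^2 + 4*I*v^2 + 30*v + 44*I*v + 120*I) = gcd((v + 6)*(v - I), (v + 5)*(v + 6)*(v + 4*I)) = v + 6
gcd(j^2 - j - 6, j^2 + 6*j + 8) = j + 2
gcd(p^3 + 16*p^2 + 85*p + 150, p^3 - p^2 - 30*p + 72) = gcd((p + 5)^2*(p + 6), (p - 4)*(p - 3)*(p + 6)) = p + 6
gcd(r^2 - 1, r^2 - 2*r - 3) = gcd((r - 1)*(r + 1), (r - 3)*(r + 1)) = r + 1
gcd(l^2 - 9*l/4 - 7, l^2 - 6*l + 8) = l - 4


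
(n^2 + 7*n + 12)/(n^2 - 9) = (n + 4)/(n - 3)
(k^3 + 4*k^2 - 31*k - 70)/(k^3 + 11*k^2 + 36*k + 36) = (k^2 + 2*k - 35)/(k^2 + 9*k + 18)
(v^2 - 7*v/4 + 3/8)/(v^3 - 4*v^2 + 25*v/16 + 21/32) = 4*(8*v^2 - 14*v + 3)/(32*v^3 - 128*v^2 + 50*v + 21)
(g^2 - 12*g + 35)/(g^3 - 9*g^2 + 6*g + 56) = (g - 5)/(g^2 - 2*g - 8)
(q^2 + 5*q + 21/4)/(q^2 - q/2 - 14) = (q + 3/2)/(q - 4)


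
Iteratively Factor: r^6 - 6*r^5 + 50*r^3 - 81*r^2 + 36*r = (r - 1)*(r^5 - 5*r^4 - 5*r^3 + 45*r^2 - 36*r) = (r - 3)*(r - 1)*(r^4 - 2*r^3 - 11*r^2 + 12*r) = (r - 3)*(r - 1)^2*(r^3 - r^2 - 12*r) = (r - 3)*(r - 1)^2*(r + 3)*(r^2 - 4*r) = r*(r - 3)*(r - 1)^2*(r + 3)*(r - 4)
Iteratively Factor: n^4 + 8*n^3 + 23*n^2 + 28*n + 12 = (n + 2)*(n^3 + 6*n^2 + 11*n + 6) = (n + 2)^2*(n^2 + 4*n + 3) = (n + 2)^2*(n + 3)*(n + 1)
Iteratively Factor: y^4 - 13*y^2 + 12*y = (y + 4)*(y^3 - 4*y^2 + 3*y) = y*(y + 4)*(y^2 - 4*y + 3) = y*(y - 3)*(y + 4)*(y - 1)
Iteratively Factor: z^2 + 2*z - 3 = (z - 1)*(z + 3)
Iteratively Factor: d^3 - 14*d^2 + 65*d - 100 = (d - 5)*(d^2 - 9*d + 20) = (d - 5)^2*(d - 4)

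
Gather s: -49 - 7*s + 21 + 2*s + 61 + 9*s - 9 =4*s + 24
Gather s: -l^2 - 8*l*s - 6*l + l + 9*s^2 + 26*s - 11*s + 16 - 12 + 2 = -l^2 - 5*l + 9*s^2 + s*(15 - 8*l) + 6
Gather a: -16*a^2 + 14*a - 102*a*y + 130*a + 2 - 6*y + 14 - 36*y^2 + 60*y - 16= -16*a^2 + a*(144 - 102*y) - 36*y^2 + 54*y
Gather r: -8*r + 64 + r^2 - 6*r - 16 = r^2 - 14*r + 48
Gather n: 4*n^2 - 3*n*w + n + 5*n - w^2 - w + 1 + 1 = 4*n^2 + n*(6 - 3*w) - w^2 - w + 2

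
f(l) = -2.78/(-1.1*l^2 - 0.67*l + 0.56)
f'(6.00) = -0.02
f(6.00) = 0.06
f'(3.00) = -0.16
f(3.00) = 0.24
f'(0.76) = -19.05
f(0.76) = 4.76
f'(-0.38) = 1.07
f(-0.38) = -4.24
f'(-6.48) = 0.02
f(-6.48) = 0.07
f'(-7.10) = 0.02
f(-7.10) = 0.06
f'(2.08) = -0.47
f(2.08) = 0.50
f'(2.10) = -0.45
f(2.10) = 0.49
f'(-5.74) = 0.03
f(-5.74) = 0.09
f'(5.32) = -0.03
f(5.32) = 0.08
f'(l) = -2.78*(2.2*l + 0.67)/(-1.1*l^2 - 0.67*l + 0.56)^2 = (-6.116*l - 1.8626)/(1.1*l^2 + 0.67*l - 0.56)^2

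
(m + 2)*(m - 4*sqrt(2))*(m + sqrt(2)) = m^3 - 3*sqrt(2)*m^2 + 2*m^2 - 6*sqrt(2)*m - 8*m - 16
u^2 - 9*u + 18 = (u - 6)*(u - 3)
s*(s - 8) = s^2 - 8*s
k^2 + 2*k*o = k*(k + 2*o)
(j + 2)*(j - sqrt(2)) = j^2 - sqrt(2)*j + 2*j - 2*sqrt(2)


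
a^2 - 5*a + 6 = (a - 3)*(a - 2)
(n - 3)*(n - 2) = n^2 - 5*n + 6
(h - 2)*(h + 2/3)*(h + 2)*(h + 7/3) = h^4 + 3*h^3 - 22*h^2/9 - 12*h - 56/9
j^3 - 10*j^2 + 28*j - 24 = (j - 6)*(j - 2)^2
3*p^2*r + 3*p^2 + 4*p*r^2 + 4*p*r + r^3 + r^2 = (p + r)*(3*p + r)*(r + 1)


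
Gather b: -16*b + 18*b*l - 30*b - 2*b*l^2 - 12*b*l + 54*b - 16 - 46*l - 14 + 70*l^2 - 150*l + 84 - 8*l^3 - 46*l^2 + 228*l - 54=b*(-2*l^2 + 6*l + 8) - 8*l^3 + 24*l^2 + 32*l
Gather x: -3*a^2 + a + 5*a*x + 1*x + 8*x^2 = -3*a^2 + a + 8*x^2 + x*(5*a + 1)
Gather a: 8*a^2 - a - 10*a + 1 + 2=8*a^2 - 11*a + 3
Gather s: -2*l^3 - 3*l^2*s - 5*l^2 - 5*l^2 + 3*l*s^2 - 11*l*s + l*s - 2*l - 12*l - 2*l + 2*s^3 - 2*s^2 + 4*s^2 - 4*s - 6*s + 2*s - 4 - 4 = -2*l^3 - 10*l^2 - 16*l + 2*s^3 + s^2*(3*l + 2) + s*(-3*l^2 - 10*l - 8) - 8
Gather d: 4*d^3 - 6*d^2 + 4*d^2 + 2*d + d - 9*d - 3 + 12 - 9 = 4*d^3 - 2*d^2 - 6*d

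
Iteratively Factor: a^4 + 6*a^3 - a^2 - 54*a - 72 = (a + 3)*(a^3 + 3*a^2 - 10*a - 24) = (a + 2)*(a + 3)*(a^2 + a - 12) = (a + 2)*(a + 3)*(a + 4)*(a - 3)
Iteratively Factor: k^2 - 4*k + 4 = (k - 2)*(k - 2)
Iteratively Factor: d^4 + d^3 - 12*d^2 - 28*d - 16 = (d + 1)*(d^3 - 12*d - 16) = (d + 1)*(d + 2)*(d^2 - 2*d - 8) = (d - 4)*(d + 1)*(d + 2)*(d + 2)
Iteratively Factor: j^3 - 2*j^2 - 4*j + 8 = (j - 2)*(j^2 - 4) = (j - 2)*(j + 2)*(j - 2)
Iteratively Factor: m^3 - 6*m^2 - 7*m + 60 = (m - 5)*(m^2 - m - 12) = (m - 5)*(m + 3)*(m - 4)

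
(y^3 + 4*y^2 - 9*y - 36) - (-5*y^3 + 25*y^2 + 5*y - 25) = 6*y^3 - 21*y^2 - 14*y - 11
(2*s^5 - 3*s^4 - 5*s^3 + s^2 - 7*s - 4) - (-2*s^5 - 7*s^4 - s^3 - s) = 4*s^5 + 4*s^4 - 4*s^3 + s^2 - 6*s - 4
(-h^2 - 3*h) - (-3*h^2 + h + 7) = 2*h^2 - 4*h - 7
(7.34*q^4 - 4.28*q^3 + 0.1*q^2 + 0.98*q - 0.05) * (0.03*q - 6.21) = 0.2202*q^5 - 45.7098*q^4 + 26.5818*q^3 - 0.5916*q^2 - 6.0873*q + 0.3105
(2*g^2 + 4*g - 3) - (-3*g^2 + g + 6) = 5*g^2 + 3*g - 9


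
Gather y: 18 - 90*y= 18 - 90*y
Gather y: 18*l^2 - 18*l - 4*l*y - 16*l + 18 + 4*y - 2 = 18*l^2 - 34*l + y*(4 - 4*l) + 16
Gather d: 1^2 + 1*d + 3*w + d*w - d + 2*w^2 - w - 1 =d*w + 2*w^2 + 2*w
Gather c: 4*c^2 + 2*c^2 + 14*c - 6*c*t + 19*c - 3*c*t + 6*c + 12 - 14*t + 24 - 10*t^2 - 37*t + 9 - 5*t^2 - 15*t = 6*c^2 + c*(39 - 9*t) - 15*t^2 - 66*t + 45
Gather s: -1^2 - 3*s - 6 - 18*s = -21*s - 7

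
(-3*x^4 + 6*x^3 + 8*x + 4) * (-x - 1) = 3*x^5 - 3*x^4 - 6*x^3 - 8*x^2 - 12*x - 4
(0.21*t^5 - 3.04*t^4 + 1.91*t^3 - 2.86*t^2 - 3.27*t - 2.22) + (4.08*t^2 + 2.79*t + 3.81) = 0.21*t^5 - 3.04*t^4 + 1.91*t^3 + 1.22*t^2 - 0.48*t + 1.59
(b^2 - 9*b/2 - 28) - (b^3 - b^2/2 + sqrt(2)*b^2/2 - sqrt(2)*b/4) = -b^3 - sqrt(2)*b^2/2 + 3*b^2/2 - 9*b/2 + sqrt(2)*b/4 - 28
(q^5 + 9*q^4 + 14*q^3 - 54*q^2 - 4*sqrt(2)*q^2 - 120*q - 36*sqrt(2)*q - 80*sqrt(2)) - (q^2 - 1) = q^5 + 9*q^4 + 14*q^3 - 55*q^2 - 4*sqrt(2)*q^2 - 120*q - 36*sqrt(2)*q - 80*sqrt(2) + 1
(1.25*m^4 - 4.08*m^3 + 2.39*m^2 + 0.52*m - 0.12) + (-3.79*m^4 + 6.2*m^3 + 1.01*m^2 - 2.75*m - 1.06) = -2.54*m^4 + 2.12*m^3 + 3.4*m^2 - 2.23*m - 1.18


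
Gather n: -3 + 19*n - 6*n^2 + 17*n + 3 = -6*n^2 + 36*n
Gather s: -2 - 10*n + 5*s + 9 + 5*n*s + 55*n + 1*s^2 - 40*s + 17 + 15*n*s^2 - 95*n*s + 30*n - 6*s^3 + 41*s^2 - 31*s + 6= 75*n - 6*s^3 + s^2*(15*n + 42) + s*(-90*n - 66) + 30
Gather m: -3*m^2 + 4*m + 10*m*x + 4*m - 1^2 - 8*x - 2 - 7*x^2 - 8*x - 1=-3*m^2 + m*(10*x + 8) - 7*x^2 - 16*x - 4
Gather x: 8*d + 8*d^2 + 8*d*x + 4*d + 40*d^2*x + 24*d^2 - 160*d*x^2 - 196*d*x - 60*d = 32*d^2 - 160*d*x^2 - 48*d + x*(40*d^2 - 188*d)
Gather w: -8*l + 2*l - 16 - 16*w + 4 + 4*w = -6*l - 12*w - 12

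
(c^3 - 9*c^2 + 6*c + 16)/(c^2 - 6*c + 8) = (c^2 - 7*c - 8)/(c - 4)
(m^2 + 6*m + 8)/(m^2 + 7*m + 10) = (m + 4)/(m + 5)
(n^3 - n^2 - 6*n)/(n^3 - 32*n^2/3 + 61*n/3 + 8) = 3*n*(n + 2)/(3*n^2 - 23*n - 8)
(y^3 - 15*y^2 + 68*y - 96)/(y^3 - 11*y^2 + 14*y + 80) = (y^2 - 7*y + 12)/(y^2 - 3*y - 10)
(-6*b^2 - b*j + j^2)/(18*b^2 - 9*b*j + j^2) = (-2*b - j)/(6*b - j)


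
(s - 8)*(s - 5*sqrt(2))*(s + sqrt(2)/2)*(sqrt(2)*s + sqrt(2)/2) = sqrt(2)*s^4 - 15*sqrt(2)*s^3/2 - 9*s^3 - 9*sqrt(2)*s^2 + 135*s^2/2 + 36*s + 75*sqrt(2)*s/2 + 20*sqrt(2)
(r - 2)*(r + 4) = r^2 + 2*r - 8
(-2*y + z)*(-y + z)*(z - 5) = 2*y^2*z - 10*y^2 - 3*y*z^2 + 15*y*z + z^3 - 5*z^2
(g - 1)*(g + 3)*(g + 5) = g^3 + 7*g^2 + 7*g - 15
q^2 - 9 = (q - 3)*(q + 3)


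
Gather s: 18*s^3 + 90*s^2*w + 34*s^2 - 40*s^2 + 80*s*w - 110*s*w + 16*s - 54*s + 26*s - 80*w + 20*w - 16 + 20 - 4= 18*s^3 + s^2*(90*w - 6) + s*(-30*w - 12) - 60*w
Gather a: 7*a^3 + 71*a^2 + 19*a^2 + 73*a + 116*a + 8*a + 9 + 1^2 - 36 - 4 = 7*a^3 + 90*a^2 + 197*a - 30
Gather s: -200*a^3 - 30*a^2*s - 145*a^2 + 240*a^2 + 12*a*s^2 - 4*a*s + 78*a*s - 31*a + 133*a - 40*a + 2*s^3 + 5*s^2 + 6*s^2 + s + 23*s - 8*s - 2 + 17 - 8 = -200*a^3 + 95*a^2 + 62*a + 2*s^3 + s^2*(12*a + 11) + s*(-30*a^2 + 74*a + 16) + 7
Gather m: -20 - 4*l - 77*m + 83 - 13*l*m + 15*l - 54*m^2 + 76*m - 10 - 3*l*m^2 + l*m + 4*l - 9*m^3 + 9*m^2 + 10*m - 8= 15*l - 9*m^3 + m^2*(-3*l - 45) + m*(9 - 12*l) + 45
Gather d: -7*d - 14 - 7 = -7*d - 21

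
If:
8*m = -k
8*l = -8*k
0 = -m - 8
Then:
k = 64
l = -64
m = -8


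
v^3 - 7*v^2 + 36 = (v - 6)*(v - 3)*(v + 2)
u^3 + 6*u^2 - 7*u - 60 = (u - 3)*(u + 4)*(u + 5)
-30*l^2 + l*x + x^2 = (-5*l + x)*(6*l + x)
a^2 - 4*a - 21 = (a - 7)*(a + 3)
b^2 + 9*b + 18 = (b + 3)*(b + 6)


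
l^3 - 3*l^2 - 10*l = l*(l - 5)*(l + 2)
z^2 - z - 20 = (z - 5)*(z + 4)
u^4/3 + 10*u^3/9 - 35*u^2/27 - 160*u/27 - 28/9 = (u/3 + 1)*(u - 7/3)*(u + 2/3)*(u + 2)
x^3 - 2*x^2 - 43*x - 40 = (x - 8)*(x + 1)*(x + 5)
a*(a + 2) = a^2 + 2*a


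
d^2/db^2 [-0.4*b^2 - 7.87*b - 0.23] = -0.800000000000000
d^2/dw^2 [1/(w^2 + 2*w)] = 2*(-w*(w + 2) + 4*(w + 1)^2)/(w^3*(w + 2)^3)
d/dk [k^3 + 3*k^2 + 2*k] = 3*k^2 + 6*k + 2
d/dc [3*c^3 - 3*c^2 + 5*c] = 9*c^2 - 6*c + 5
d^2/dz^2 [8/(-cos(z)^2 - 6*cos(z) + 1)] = 4*(8*sin(z)^4 - 84*sin(z)^2 - 33*cos(z) + 9*cos(3*z) - 72)/(-sin(z)^2 + 6*cos(z))^3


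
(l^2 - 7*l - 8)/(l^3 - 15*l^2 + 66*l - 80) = (l + 1)/(l^2 - 7*l + 10)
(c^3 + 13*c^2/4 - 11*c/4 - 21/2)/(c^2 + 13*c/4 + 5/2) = (4*c^2 + 5*c - 21)/(4*c + 5)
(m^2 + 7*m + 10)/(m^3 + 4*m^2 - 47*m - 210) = (m + 2)/(m^2 - m - 42)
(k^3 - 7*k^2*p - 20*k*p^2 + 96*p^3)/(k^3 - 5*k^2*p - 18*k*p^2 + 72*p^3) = (-k + 8*p)/(-k + 6*p)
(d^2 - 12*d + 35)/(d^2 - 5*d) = (d - 7)/d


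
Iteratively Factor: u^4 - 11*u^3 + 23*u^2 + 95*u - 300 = (u - 4)*(u^3 - 7*u^2 - 5*u + 75) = (u - 5)*(u - 4)*(u^2 - 2*u - 15) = (u - 5)*(u - 4)*(u + 3)*(u - 5)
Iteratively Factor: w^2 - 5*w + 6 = (w - 3)*(w - 2)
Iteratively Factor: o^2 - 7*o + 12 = (o - 4)*(o - 3)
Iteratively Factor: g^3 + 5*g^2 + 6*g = (g + 3)*(g^2 + 2*g) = g*(g + 3)*(g + 2)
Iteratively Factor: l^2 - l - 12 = (l + 3)*(l - 4)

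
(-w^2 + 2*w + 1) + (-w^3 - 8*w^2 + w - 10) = -w^3 - 9*w^2 + 3*w - 9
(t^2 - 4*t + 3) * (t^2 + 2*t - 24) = t^4 - 2*t^3 - 29*t^2 + 102*t - 72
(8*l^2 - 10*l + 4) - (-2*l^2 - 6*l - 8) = 10*l^2 - 4*l + 12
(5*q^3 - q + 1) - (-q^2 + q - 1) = 5*q^3 + q^2 - 2*q + 2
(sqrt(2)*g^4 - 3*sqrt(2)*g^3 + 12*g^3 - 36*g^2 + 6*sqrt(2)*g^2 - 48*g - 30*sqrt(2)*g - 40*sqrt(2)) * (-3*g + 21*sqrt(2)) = -3*sqrt(2)*g^5 + 6*g^4 + 9*sqrt(2)*g^4 - 18*g^3 + 234*sqrt(2)*g^3 - 666*sqrt(2)*g^2 + 396*g^2 - 1260*g - 888*sqrt(2)*g - 1680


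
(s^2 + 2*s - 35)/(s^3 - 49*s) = (s - 5)/(s*(s - 7))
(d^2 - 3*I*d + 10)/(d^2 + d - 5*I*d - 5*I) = (d + 2*I)/(d + 1)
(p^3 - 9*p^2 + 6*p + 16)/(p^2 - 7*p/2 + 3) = 2*(p^2 - 7*p - 8)/(2*p - 3)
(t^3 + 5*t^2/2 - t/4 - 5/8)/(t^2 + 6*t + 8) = (8*t^3 + 20*t^2 - 2*t - 5)/(8*(t^2 + 6*t + 8))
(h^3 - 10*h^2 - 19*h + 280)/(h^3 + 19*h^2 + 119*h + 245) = (h^2 - 15*h + 56)/(h^2 + 14*h + 49)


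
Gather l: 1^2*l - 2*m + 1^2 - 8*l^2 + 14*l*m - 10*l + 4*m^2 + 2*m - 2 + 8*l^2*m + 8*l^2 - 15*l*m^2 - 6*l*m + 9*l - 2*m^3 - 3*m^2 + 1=8*l^2*m + l*(-15*m^2 + 8*m) - 2*m^3 + m^2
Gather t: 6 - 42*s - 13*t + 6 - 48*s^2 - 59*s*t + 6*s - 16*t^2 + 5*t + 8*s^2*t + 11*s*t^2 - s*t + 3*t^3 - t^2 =-48*s^2 - 36*s + 3*t^3 + t^2*(11*s - 17) + t*(8*s^2 - 60*s - 8) + 12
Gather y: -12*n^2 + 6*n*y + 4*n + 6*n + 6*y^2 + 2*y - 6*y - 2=-12*n^2 + 10*n + 6*y^2 + y*(6*n - 4) - 2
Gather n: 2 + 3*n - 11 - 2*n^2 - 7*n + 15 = -2*n^2 - 4*n + 6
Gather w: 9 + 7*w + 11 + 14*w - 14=21*w + 6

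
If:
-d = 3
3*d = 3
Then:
No Solution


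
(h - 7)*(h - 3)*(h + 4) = h^3 - 6*h^2 - 19*h + 84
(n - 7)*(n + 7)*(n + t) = n^3 + n^2*t - 49*n - 49*t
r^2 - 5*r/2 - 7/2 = (r - 7/2)*(r + 1)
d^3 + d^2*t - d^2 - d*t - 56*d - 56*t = (d - 8)*(d + 7)*(d + t)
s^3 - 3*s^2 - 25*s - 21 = (s - 7)*(s + 1)*(s + 3)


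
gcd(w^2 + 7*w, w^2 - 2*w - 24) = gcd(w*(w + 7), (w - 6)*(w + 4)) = 1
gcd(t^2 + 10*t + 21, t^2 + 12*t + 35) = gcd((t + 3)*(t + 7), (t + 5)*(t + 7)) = t + 7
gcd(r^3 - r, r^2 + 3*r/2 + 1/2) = r + 1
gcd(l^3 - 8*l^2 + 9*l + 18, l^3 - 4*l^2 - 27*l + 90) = l^2 - 9*l + 18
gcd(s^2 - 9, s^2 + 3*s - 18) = s - 3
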